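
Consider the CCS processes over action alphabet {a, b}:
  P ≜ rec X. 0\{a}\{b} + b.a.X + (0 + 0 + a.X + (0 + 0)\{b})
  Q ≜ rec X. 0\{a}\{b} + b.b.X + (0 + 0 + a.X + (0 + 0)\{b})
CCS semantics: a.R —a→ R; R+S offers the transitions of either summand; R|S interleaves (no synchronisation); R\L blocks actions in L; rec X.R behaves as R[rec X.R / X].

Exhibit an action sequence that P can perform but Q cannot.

ba

LTS(P): 2 reachable states
  p0 = rec X. 0\{a}\{b} + b.a.X + (0 + 0 + a.X + (0 + 0)\{b}) :: --a--▸ p0, --b--▸ p1
  p1 = a.(rec X. 0\{a}\{b} + b.a.X + (0 + 0 + a.X + (0 + 0)\{b})) :: --a--▸ p0
LTS(Q): 2 reachable states
  q0 = rec X. 0\{a}\{b} + b.b.X + (0 + 0 + a.X + (0 + 0)\{b}) :: --a--▸ q0, --b--▸ q1
  q1 = b.(rec X. 0\{a}\{b} + b.b.X + (0 + 0 + a.X + (0 + 0)\{b})) :: --b--▸ q0
Run σ = ⟨ba⟩ on P: start {p0}
  [1] b ⇒ {p1}
  [2] a ⇒ {p0}
  — P admits the full trace.
Run σ = ⟨ba⟩ on Q: start {q0}
  [1] b ⇒ {q1}
  [2] a ⇒ ∅ (Q stuck)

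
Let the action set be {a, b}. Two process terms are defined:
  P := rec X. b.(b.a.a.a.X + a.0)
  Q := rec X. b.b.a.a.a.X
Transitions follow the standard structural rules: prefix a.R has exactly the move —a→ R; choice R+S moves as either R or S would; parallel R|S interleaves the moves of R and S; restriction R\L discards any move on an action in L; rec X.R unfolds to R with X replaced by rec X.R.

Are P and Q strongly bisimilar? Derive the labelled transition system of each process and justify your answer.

P ≁ Q

P's transition system — 6 states:
  s0 = rec X. b.(b.a.a.a.X + a.0) → --b--▸ s1
  s1 = b.a.a.a.(rec X. b.(b.a.a.a.X + a.0)) + a.0 → --a--▸ s2, --b--▸ s3
  s2 = 0 → deadlocked
  s3 = a.a.a.(rec X. b.(b.a.a.a.X + a.0)) → --a--▸ s4
  s4 = a.a.(rec X. b.(b.a.a.a.X + a.0)) → --a--▸ s5
  s5 = a.(rec X. b.(b.a.a.a.X + a.0)) → --a--▸ s0
Q's transition system — 5 states:
  t0 = rec X. b.b.a.a.a.X → --b--▸ t1
  t1 = b.a.a.a.(rec X. b.b.a.a.a.X) → --b--▸ t2
  t2 = a.a.a.(rec X. b.b.a.a.a.X) → --a--▸ t3
  t3 = a.a.(rec X. b.b.a.a.a.X) → --a--▸ t4
  t4 = a.(rec X. b.b.a.a.a.X) → --a--▸ t0
Coarsest stable partition (strong bisimilarity classes):
  B0 = {s0}
  B1 = {s1}
  B2 = {s3}
  B3 = {s4}
  B4 = {s5}
  B5 = {s2}
  B6 = {t0}
  B7 = {t1}
  B8 = {t2}
  B9 = {t3}
  B10 = {t4}
s0 ∈ B0, t0 ∈ B6 → different blocks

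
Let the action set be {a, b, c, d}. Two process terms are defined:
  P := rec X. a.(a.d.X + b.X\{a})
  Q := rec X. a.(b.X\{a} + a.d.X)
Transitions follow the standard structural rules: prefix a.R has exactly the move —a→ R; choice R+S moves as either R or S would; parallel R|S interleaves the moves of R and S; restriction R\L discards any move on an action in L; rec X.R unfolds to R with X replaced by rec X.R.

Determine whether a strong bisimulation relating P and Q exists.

P ~ Q

P's transition system — 4 states:
  m0 = rec X. a.(a.d.X + b.X\{a}) :: —a→ m1
  m1 = a.d.(rec X. a.(a.d.X + b.X\{a})) + b.(rec X. a.(a.d.X + b.X\{a}))\{a} :: —a→ m2, —b→ m3
  m2 = d.(rec X. a.(a.d.X + b.X\{a})) :: —d→ m0
  m3 = (rec X. a.(a.d.X + b.X\{a}))\{a} :: (no moves)
Q's transition system — 4 states:
  n0 = rec X. a.(b.X\{a} + a.d.X) :: —a→ n1
  n1 = b.(rec X. a.(b.X\{a} + a.d.X))\{a} + a.d.(rec X. a.(b.X\{a} + a.d.X)) :: —a→ n2, —b→ n3
  n2 = d.(rec X. a.(b.X\{a} + a.d.X)) :: —d→ n0
  n3 = (rec X. a.(b.X\{a} + a.d.X))\{a} :: (no moves)
Partition-refinement fixed point:
  B0 = {m0, n0}
  B1 = {m1, n1}
  B2 = {m2, n2}
  B3 = {m3, n3}
m0 ∈ B0, n0 ∈ B0 → same block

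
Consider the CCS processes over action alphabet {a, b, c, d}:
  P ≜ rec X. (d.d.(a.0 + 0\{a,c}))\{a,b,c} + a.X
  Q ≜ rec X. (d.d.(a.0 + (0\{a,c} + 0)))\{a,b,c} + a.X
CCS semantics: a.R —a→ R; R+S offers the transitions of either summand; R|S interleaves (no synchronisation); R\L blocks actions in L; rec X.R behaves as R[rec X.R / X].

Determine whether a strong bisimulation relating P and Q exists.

Reachable graph of P (3 states):
  u0 = rec X. (d.d.(a.0 + 0\{a,c}))\{a,b,c} + a.X :: --a--▸ u0, --d--▸ u1
  u1 = (d.(a.0 + 0\{a,c}))\{a,b,c} :: --d--▸ u2
  u2 = (a.0 + 0\{a,c})\{a,b,c} :: deadlocked
Reachable graph of Q (3 states):
  v0 = rec X. (d.d.(a.0 + (0\{a,c} + 0)))\{a,b,c} + a.X :: --a--▸ v0, --d--▸ v1
  v1 = (d.(a.0 + (0\{a,c} + 0)))\{a,b,c} :: --d--▸ v2
  v2 = (a.0 + (0\{a,c} + 0))\{a,b,c} :: deadlocked
Coarsest stable partition (strong bisimilarity classes):
  B0 = {u0, v0}
  B1 = {u1, v1}
  B2 = {u2, v2}
u0 ∈ B0, v0 ∈ B0 → same block

P ~ Q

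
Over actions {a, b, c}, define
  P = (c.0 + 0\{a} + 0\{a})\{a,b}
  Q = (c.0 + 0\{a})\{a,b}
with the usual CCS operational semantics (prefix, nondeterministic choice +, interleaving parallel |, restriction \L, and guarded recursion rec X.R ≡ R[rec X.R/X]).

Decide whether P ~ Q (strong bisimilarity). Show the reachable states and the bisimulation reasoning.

bisimilar

Reachable graph of P (2 states):
  u0 = (c.0 + 0\{a} + 0\{a})\{a,b} :: -c-> u1
  u1 = 0\{a,b} :: ·
Reachable graph of Q (2 states):
  v0 = (c.0 + 0\{a})\{a,b} :: -c-> v1
  v1 = 0\{a,b} :: ·
Bisimilarity quotient blocks:
  B0 = {u0, v0}
  B1 = {u1, v1}
u0 ∈ B0, v0 ∈ B0 → same block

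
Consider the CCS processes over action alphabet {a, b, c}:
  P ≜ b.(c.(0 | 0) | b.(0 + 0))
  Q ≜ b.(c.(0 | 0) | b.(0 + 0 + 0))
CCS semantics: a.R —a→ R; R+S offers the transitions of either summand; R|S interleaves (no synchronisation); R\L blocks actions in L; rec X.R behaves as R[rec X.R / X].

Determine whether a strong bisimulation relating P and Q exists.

P's transition system — 5 states:
  s0 = b.(c.(0 | 0) | b.(0 + 0)) :: --b--▸ s1
  s1 = c.(0 | 0) | b.(0 + 0) :: --b--▸ s2, --c--▸ s3
  s2 = c.(0 | 0) | (0 + 0) :: --c--▸ s4
  s3 = 0 | 0 | b.(0 + 0) :: --b--▸ s4
  s4 = 0 | 0 | (0 + 0) :: (no moves)
Q's transition system — 5 states:
  t0 = b.(c.(0 | 0) | b.(0 + 0 + 0)) :: --b--▸ t1
  t1 = c.(0 | 0) | b.(0 + 0 + 0) :: --b--▸ t2, --c--▸ t3
  t2 = c.(0 | 0) | (0 + 0 + 0) :: --c--▸ t4
  t3 = 0 | 0 | b.(0 + 0 + 0) :: --b--▸ t4
  t4 = 0 | 0 | (0 + 0 + 0) :: (no moves)
Partition-refinement fixed point:
  B0 = {s0, t0}
  B1 = {s1, t1}
  B2 = {s2, t2}
  B3 = {s4, t4}
  B4 = {s3, t3}
s0 ∈ B0, t0 ∈ B0 → same block

P ~ Q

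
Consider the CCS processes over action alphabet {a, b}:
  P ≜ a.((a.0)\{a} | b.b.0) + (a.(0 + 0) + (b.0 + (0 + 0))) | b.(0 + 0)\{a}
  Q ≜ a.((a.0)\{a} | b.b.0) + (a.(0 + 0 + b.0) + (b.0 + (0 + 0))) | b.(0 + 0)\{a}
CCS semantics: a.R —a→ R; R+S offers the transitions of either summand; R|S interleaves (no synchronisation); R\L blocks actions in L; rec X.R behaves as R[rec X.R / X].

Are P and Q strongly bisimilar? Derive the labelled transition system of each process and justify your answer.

not bisimilar

P's transition system — 9 states:
  u0 = a.((a.0)\{a} | b.b.0) + (a.(0 + 0) + (b.0 + (0 + 0))) | b.(0 + 0)\{a} ⊢ =a=> u1, =a=> u2, =b=> u3, =b=> u4
  u1 = (0 + 0) | b.(0 + 0)\{a} ⊢ =b=> u5
  u2 = (a.0)\{a} | b.b.0 ⊢ =b=> u6
  u3 = (a.(0 + 0) + (b.0 + (0 + 0))) | (0 + 0)\{a} ⊢ =a=> u5, =b=> u7
  u4 = 0 | b.(0 + 0)\{a} ⊢ =b=> u7
  u5 = (0 + 0) | (0 + 0)\{a} ⊢ deadlocked
  u6 = (a.0)\{a} | b.0 ⊢ =b=> u8
  u7 = 0 | (0 + 0)\{a} ⊢ deadlocked
  u8 = (a.0)\{a} | 0 ⊢ deadlocked
Q's transition system — 9 states:
  v0 = a.((a.0)\{a} | b.b.0) + (a.(0 + 0 + b.0) + (b.0 + (0 + 0))) | b.(0 + 0)\{a} ⊢ =a=> v1, =a=> v2, =b=> v3, =b=> v4
  v1 = (0 + 0 + b.0) | b.(0 + 0)\{a} ⊢ =b=> v4, =b=> v5
  v2 = (a.0)\{a} | b.b.0 ⊢ =b=> v6
  v3 = (a.(0 + 0 + b.0) + (b.0 + (0 + 0))) | (0 + 0)\{a} ⊢ =a=> v5, =b=> v7
  v4 = 0 | b.(0 + 0)\{a} ⊢ =b=> v7
  v5 = (0 + 0 + b.0) | (0 + 0)\{a} ⊢ =b=> v7
  v6 = (a.0)\{a} | b.0 ⊢ =b=> v8
  v7 = 0 | (0 + 0)\{a} ⊢ deadlocked
  v8 = (a.0)\{a} | 0 ⊢ deadlocked
Partition-refinement fixed point:
  B0 = {u0}
  B1 = {u1, u4, u6, v4, v5, v6}
  B2 = {u5, u7, u8, v7, v8}
  B3 = {u3}
  B4 = {u2, v1, v2}
  B5 = {v0}
  B6 = {v3}
u0 ∈ B0, v0 ∈ B5 → different blocks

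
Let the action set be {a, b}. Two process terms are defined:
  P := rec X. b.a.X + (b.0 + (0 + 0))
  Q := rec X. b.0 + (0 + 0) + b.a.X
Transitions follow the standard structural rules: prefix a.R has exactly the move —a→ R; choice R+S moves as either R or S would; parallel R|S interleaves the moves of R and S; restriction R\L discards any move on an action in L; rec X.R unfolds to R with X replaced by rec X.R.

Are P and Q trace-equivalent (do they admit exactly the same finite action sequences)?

traces(P) = traces(Q)

LTS(P): 3 reachable states
  p0 = rec X. b.a.X + (b.0 + (0 + 0)) :: --b--▸ p1, --b--▸ p2
  p1 = 0 :: ∅
  p2 = a.(rec X. b.a.X + (b.0 + (0 + 0))) :: --a--▸ p0
LTS(Q): 3 reachable states
  q0 = rec X. b.0 + (0 + 0) + b.a.X :: --b--▸ q1, --b--▸ q2
  q1 = 0 :: ∅
  q2 = a.(rec X. b.0 + (0 + 0) + b.a.X) :: --a--▸ q0
Coarsest stable partition (strong bisimilarity classes):
  B0 = {p0, q0}
  B1 = {p2, q2}
  B2 = {p1, q1}
p0 ∈ B0, q0 ∈ B0 → same block
Bisimilar ⇒ trace-equivalent.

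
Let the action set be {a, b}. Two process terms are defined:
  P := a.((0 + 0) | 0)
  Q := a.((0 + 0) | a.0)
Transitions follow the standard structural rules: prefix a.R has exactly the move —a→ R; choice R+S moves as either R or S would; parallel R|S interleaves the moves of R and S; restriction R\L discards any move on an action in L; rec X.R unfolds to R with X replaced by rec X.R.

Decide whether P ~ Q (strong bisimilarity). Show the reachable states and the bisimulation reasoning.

NO

Reachable graph of P (2 states):
  m0 = a.((0 + 0) | 0) → =a=> m1
  m1 = (0 + 0) | 0 → ∅
Reachable graph of Q (3 states):
  n0 = a.((0 + 0) | a.0) → =a=> n1
  n1 = (0 + 0) | a.0 → =a=> n2
  n2 = (0 + 0) | 0 → ∅
Coarsest stable partition (strong bisimilarity classes):
  B0 = {m0, n1}
  B1 = {m1, n2}
  B2 = {n0}
m0 ∈ B0, n0 ∈ B2 → different blocks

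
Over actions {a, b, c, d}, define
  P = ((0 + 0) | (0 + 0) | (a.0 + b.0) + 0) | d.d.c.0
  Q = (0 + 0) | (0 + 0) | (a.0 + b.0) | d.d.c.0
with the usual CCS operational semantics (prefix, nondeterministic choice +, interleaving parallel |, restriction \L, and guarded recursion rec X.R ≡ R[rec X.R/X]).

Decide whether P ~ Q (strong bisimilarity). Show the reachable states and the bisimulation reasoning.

LTS(P): 8 reachable states
  m0 = ((0 + 0) | (0 + 0) | (a.0 + b.0) + 0) | d.d.c.0 | -a-> m1, -b-> m1, -d-> m2
  m1 = (0 + 0) | (0 + 0) | 0 | d.d.c.0 | -d-> m3
  m2 = ((0 + 0) | (0 + 0) | (a.0 + b.0) + 0) | d.c.0 | -a-> m3, -b-> m3, -d-> m4
  m3 = (0 + 0) | (0 + 0) | 0 | d.c.0 | -d-> m5
  m4 = ((0 + 0) | (0 + 0) | (a.0 + b.0) + 0) | c.0 | -a-> m5, -b-> m5, -c-> m6
  m5 = (0 + 0) | (0 + 0) | 0 | c.0 | -c-> m7
  m6 = ((0 + 0) | (0 + 0) | (a.0 + b.0) + 0) | 0 | -a-> m7, -b-> m7
  m7 = (0 + 0) | (0 + 0) | 0 | 0 | deadlocked
LTS(Q): 8 reachable states
  n0 = (0 + 0) | (0 + 0) | (a.0 + b.0) | d.d.c.0 | -a-> n1, -b-> n1, -d-> n2
  n1 = (0 + 0) | (0 + 0) | 0 | d.d.c.0 | -d-> n3
  n2 = (0 + 0) | (0 + 0) | (a.0 + b.0) | d.c.0 | -a-> n3, -b-> n3, -d-> n4
  n3 = (0 + 0) | (0 + 0) | 0 | d.c.0 | -d-> n5
  n4 = (0 + 0) | (0 + 0) | (a.0 + b.0) | c.0 | -a-> n5, -b-> n5, -c-> n6
  n5 = (0 + 0) | (0 + 0) | 0 | c.0 | -c-> n7
  n6 = (0 + 0) | (0 + 0) | (a.0 + b.0) | 0 | -a-> n7, -b-> n7
  n7 = (0 + 0) | (0 + 0) | 0 | 0 | deadlocked
Bisimilarity quotient blocks:
  B0 = {m0, n0}
  B1 = {m1, n1}
  B2 = {m3, n3}
  B3 = {m5, n5}
  B4 = {m7, n7}
  B5 = {m2, n2}
  B6 = {m4, n4}
  B7 = {m6, n6}
m0 ∈ B0, n0 ∈ B0 → same block

YES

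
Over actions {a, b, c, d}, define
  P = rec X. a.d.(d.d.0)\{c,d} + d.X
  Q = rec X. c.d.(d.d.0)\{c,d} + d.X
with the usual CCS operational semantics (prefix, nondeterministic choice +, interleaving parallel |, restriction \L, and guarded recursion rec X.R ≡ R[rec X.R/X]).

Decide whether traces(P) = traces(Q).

NO — witness ⟨a⟩

LTS(P): 3 reachable states
  s0 = rec X. a.d.(d.d.0)\{c,d} + d.X | -a-> s1, -d-> s0
  s1 = d.(d.d.0)\{c,d} | -d-> s2
  s2 = (d.d.0)\{c,d} | deadlocked
LTS(Q): 3 reachable states
  t0 = rec X. c.d.(d.d.0)\{c,d} + d.X | -c-> t1, -d-> t0
  t1 = d.(d.d.0)\{c,d} | -d-> t2
  t2 = (d.d.0)\{c,d} | deadlocked
Run σ = ⟨a⟩ on P: start {s0}
  after a @ step 1: {s1}
  ✓ P
Run σ = ⟨a⟩ on Q: start {t0}
  after a @ step 1: no successor for Q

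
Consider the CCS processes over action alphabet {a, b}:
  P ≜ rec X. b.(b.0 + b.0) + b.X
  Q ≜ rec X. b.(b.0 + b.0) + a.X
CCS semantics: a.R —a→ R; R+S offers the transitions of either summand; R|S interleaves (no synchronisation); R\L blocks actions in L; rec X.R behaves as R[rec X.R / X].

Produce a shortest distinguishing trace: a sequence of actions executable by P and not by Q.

P's transition system — 3 states:
  u0 = rec X. b.(b.0 + b.0) + b.X | —b→ u0, —b→ u1
  u1 = b.0 + b.0 | —b→ u2
  u2 = 0 | ·
Q's transition system — 3 states:
  v0 = rec X. b.(b.0 + b.0) + a.X | —a→ v0, —b→ v1
  v1 = b.0 + b.0 | —b→ v2
  v2 = 0 | ·
Run σ = ⟨bbb⟩ on P: start {u0}
  [1] b ⇒ {u0, u1}
  [2] b ⇒ {u0, u1, u2}
  [3] b ⇒ {u0, u1, u2}
  ✓ P
Run σ = ⟨bbb⟩ on Q: start {v0}
  [1] b ⇒ {v1}
  [2] b ⇒ {v2}
  [3] b ⇒ ∅ (Q stuck)

bbb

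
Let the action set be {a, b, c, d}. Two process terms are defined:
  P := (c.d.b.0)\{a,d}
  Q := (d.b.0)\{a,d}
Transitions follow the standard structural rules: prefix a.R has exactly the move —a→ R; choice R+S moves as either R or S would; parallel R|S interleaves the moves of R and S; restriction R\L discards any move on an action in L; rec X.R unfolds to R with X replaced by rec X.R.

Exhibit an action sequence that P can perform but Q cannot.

c

Reachable graph of P (2 states):
  m0 = (c.d.b.0)\{a,d} :: -c-> m1
  m1 = (d.b.0)\{a,d} :: (no moves)
Reachable graph of Q (1 states):
  n0 = (d.b.0)\{a,d} :: (no moves)
Run σ = ⟨c⟩ on P: start {m0}
  step 1 (c): {m1}
  ✓ P
Run σ = ⟨c⟩ on Q: start {n0}
  step 1 (c): ∅  — Q cannot continue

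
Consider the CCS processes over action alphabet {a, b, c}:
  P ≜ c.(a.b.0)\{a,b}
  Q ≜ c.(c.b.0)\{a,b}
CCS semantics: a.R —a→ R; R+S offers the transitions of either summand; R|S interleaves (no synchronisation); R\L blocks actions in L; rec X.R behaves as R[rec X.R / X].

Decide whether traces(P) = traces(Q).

NO — witness ⟨cc⟩

LTS(P): 2 reachable states
  s0 = c.(a.b.0)\{a,b} ⊢ -c-> s1
  s1 = (a.b.0)\{a,b} ⊢ deadlocked
LTS(Q): 3 reachable states
  t0 = c.(c.b.0)\{a,b} ⊢ -c-> t1
  t1 = (c.b.0)\{a,b} ⊢ -c-> t2
  t2 = (b.0)\{a,b} ⊢ deadlocked
Executing cc from Q (initial set {t0}):
  after c @ step 1: {t1}
  after c @ step 2: {t2}
  ✓ Q
Executing cc from P (initial set {s0}):
  after c @ step 1: {s1}
  after c @ step 2: ∅  — P cannot continue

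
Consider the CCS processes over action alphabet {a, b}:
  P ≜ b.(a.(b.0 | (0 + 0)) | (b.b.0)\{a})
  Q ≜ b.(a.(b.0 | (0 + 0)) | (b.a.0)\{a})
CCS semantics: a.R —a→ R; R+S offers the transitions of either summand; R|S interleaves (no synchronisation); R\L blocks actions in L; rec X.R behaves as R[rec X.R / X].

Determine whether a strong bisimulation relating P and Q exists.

not bisimilar

Reachable graph of P (10 states):
  s0 = b.(a.(b.0 | (0 + 0)) | (b.b.0)\{a}) | --b--▸ s1
  s1 = a.(b.0 | (0 + 0)) | (b.b.0)\{a} | --a--▸ s2, --b--▸ s3
  s2 = b.0 | (0 + 0) | (b.b.0)\{a} | --b--▸ s4, --b--▸ s5
  s3 = a.(b.0 | (0 + 0)) | (b.0)\{a} | --a--▸ s5, --b--▸ s6
  s4 = 0 | (0 + 0) | (b.b.0)\{a} | --b--▸ s7
  s5 = b.0 | (0 + 0) | (b.0)\{a} | --b--▸ s7, --b--▸ s8
  s6 = a.(b.0 | (0 + 0)) | 0\{a} | --a--▸ s8
  s7 = 0 | (0 + 0) | (b.0)\{a} | --b--▸ s9
  s8 = b.0 | (0 + 0) | 0\{a} | --b--▸ s9
  s9 = 0 | (0 + 0) | 0\{a} | deadlocked
Reachable graph of Q (7 states):
  t0 = b.(a.(b.0 | (0 + 0)) | (b.a.0)\{a}) | --b--▸ t1
  t1 = a.(b.0 | (0 + 0)) | (b.a.0)\{a} | --a--▸ t2, --b--▸ t3
  t2 = b.0 | (0 + 0) | (b.a.0)\{a} | --b--▸ t4, --b--▸ t5
  t3 = a.(b.0 | (0 + 0)) | (a.0)\{a} | --a--▸ t5
  t4 = 0 | (0 + 0) | (b.a.0)\{a} | --b--▸ t6
  t5 = b.0 | (0 + 0) | (a.0)\{a} | --b--▸ t6
  t6 = 0 | (0 + 0) | (a.0)\{a} | deadlocked
Bisimilarity quotient blocks:
  B0 = {s0}
  B1 = {s1}
  B2 = {s3, t1}
  B3 = {s6, t3}
  B4 = {s7, s8, t4, t5}
  B5 = {s9, t6}
  B6 = {s4, s5, t2}
  B7 = {s2}
  B8 = {t0}
s0 ∈ B0, t0 ∈ B8 → different blocks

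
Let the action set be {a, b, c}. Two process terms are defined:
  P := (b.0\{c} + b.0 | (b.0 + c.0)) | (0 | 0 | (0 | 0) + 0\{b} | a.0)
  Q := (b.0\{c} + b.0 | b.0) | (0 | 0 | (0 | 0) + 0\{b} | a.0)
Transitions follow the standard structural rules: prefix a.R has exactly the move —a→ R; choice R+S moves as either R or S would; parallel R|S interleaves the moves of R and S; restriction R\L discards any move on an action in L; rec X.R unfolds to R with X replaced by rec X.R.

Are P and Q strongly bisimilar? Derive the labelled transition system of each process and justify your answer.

P ≁ Q

Reachable graph of P (10 states):
  m0 = (b.0\{c} + b.0 | (b.0 + c.0)) | (0 | 0 | (0 | 0) + 0\{b} | a.0) → =a=> m1, =b=> m2, =b=> m3, =b=> m4, =c=> m4
  m1 = (b.0\{c} + b.0 | (b.0 + c.0)) | (0\{b} | 0) → =b=> m5, =b=> m6, =b=> m7, =c=> m7
  m2 = 0 | (b.0 + c.0) | (0 | 0 | (0 | 0) + 0\{b} | a.0) → =a=> m5, =b=> m8, =c=> m8
  m3 = 0\{c} | (0 | 0 | (0 | 0) + 0\{b} | a.0) → =a=> m6
  m4 = b.0 | 0 | (0 | 0 | (0 | 0) + 0\{b} | a.0) → =a=> m7, =b=> m8
  m5 = 0 | (b.0 + c.0) | (0\{b} | 0) → =b=> m9, =c=> m9
  m6 = 0\{c} | (0\{b} | 0) → ·
  m7 = b.0 | 0 | (0\{b} | 0) → =b=> m9
  m8 = 0 | 0 | (0 | 0 | (0 | 0) + 0\{b} | a.0) → =a=> m9
  m9 = 0 | 0 | (0\{b} | 0) → ·
Reachable graph of Q (10 states):
  n0 = (b.0\{c} + b.0 | b.0) | (0 | 0 | (0 | 0) + 0\{b} | a.0) → =a=> n1, =b=> n2, =b=> n3, =b=> n4
  n1 = (b.0\{c} + b.0 | b.0) | (0\{b} | 0) → =b=> n5, =b=> n6, =b=> n7
  n2 = 0 | b.0 | (0 | 0 | (0 | 0) + 0\{b} | a.0) → =a=> n5, =b=> n8
  n3 = 0\{c} | (0 | 0 | (0 | 0) + 0\{b} | a.0) → =a=> n6
  n4 = b.0 | 0 | (0 | 0 | (0 | 0) + 0\{b} | a.0) → =a=> n7, =b=> n8
  n5 = 0 | b.0 | (0\{b} | 0) → =b=> n9
  n6 = 0\{c} | (0\{b} | 0) → ·
  n7 = b.0 | 0 | (0\{b} | 0) → =b=> n9
  n8 = 0 | 0 | (0 | 0 | (0 | 0) + 0\{b} | a.0) → =a=> n9
  n9 = 0 | 0 | (0\{b} | 0) → ·
Bisimilarity quotient blocks:
  B0 = {m0}
  B1 = {m4, n2, n4}
  B2 = {m3, m8, n3, n8}
  B3 = {m6, m9, n6, n9}
  B4 = {m7, n5, n7}
  B5 = {m1}
  B6 = {m5}
  B7 = {m2}
  B8 = {n0}
  B9 = {n1}
m0 ∈ B0, n0 ∈ B8 → different blocks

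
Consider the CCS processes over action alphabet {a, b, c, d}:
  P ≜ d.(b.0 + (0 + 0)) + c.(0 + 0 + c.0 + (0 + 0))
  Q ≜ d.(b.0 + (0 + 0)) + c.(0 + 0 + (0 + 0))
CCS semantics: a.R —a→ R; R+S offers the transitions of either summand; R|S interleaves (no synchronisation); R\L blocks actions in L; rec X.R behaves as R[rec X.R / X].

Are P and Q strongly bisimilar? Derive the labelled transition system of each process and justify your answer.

P ≁ Q

Reachable graph of P (4 states):
  s0 = d.(b.0 + (0 + 0)) + c.(0 + 0 + c.0 + (0 + 0)) has moves --c--▸ s1, --d--▸ s2
  s1 = 0 + 0 + c.0 + (0 + 0) has moves --c--▸ s3
  s2 = b.0 + (0 + 0) has moves --b--▸ s3
  s3 = 0 has moves (no moves)
Reachable graph of Q (4 states):
  t0 = d.(b.0 + (0 + 0)) + c.(0 + 0 + (0 + 0)) has moves --c--▸ t1, --d--▸ t2
  t1 = 0 + 0 + (0 + 0) has moves (no moves)
  t2 = b.0 + (0 + 0) has moves --b--▸ t3
  t3 = 0 has moves (no moves)
Coarsest stable partition (strong bisimilarity classes):
  B0 = {s0}
  B1 = {s1}
  B2 = {s3, t1, t3}
  B3 = {s2, t2}
  B4 = {t0}
s0 ∈ B0, t0 ∈ B4 → different blocks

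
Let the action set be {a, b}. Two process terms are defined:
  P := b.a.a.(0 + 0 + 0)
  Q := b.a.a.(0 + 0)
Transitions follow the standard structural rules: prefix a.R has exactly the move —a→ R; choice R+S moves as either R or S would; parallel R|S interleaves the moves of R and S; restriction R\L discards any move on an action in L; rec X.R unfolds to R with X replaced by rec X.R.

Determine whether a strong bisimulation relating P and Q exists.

P's transition system — 4 states:
  m0 = b.a.a.(0 + 0 + 0) | =b=> m1
  m1 = a.a.(0 + 0 + 0) | =a=> m2
  m2 = a.(0 + 0 + 0) | =a=> m3
  m3 = 0 + 0 + 0 | ∅
Q's transition system — 4 states:
  n0 = b.a.a.(0 + 0) | =b=> n1
  n1 = a.a.(0 + 0) | =a=> n2
  n2 = a.(0 + 0) | =a=> n3
  n3 = 0 + 0 | ∅
Partition-refinement fixed point:
  B0 = {m0, n0}
  B1 = {m1, n1}
  B2 = {m2, n2}
  B3 = {m3, n3}
m0 ∈ B0, n0 ∈ B0 → same block

P ~ Q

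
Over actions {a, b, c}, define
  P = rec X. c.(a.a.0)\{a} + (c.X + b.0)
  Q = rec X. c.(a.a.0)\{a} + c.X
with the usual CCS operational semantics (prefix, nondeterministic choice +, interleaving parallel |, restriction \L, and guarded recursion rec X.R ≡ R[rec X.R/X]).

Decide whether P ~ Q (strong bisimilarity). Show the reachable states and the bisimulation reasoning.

NO

Reachable graph of P (3 states):
  m0 = rec X. c.(a.a.0)\{a} + (c.X + b.0) :: -b-> m1, -c-> m0, -c-> m2
  m1 = 0 :: stopped
  m2 = (a.a.0)\{a} :: stopped
Reachable graph of Q (2 states):
  n0 = rec X. c.(a.a.0)\{a} + c.X :: -c-> n0, -c-> n1
  n1 = (a.a.0)\{a} :: stopped
Partition-refinement fixed point:
  B0 = {m0}
  B1 = {m1, m2, n1}
  B2 = {n0}
m0 ∈ B0, n0 ∈ B2 → different blocks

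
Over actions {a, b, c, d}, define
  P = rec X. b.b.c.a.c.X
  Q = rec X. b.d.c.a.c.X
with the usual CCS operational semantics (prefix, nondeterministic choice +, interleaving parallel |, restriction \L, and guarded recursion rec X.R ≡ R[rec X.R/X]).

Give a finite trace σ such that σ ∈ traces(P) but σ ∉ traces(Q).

P's transition system — 5 states:
  u0 = rec X. b.b.c.a.c.X has moves ··b··> u1
  u1 = b.c.a.c.(rec X. b.b.c.a.c.X) has moves ··b··> u2
  u2 = c.a.c.(rec X. b.b.c.a.c.X) has moves ··c··> u3
  u3 = a.c.(rec X. b.b.c.a.c.X) has moves ··a··> u4
  u4 = c.(rec X. b.b.c.a.c.X) has moves ··c··> u0
Q's transition system — 5 states:
  v0 = rec X. b.d.c.a.c.X has moves ··b··> v1
  v1 = d.c.a.c.(rec X. b.d.c.a.c.X) has moves ··d··> v2
  v2 = c.a.c.(rec X. b.d.c.a.c.X) has moves ··c··> v3
  v3 = a.c.(rec X. b.d.c.a.c.X) has moves ··a··> v4
  v4 = c.(rec X. b.d.c.a.c.X) has moves ··c··> v0
Run σ = ⟨bb⟩ on P: start {u0}
  after b @ step 1: {u1}
  after b @ step 2: {u2}
  — P admits the full trace.
Run σ = ⟨bb⟩ on Q: start {v0}
  after b @ step 1: {v1}
  after b @ step 2: ∅  — Q cannot continue

bb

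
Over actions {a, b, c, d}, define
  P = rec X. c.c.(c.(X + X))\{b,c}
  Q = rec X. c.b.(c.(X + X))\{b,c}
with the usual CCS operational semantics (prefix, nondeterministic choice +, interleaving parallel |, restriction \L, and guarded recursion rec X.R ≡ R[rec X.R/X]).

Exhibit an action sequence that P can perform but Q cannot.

cc

Reachable graph of P (3 states):
  u0 = rec X. c.c.(c.(X + X))\{b,c} :: ··c··> u1
  u1 = c.(c.((rec X. c.c.(c.(X + X))\{b,c}) + (rec X. c.c.(c.(X + X))\{b,c})))\{b,c} :: ··c··> u2
  u2 = (c.((rec X. c.c.(c.(X + X))\{b,c}) + (rec X. c.c.(c.(X + X))\{b,c})))\{b,c} :: ∅
Reachable graph of Q (3 states):
  v0 = rec X. c.b.(c.(X + X))\{b,c} :: ··c··> v1
  v1 = b.(c.((rec X. c.b.(c.(X + X))\{b,c}) + (rec X. c.b.(c.(X + X))\{b,c})))\{b,c} :: ··b··> v2
  v2 = (c.((rec X. c.b.(c.(X + X))\{b,c}) + (rec X. c.b.(c.(X + X))\{b,c})))\{b,c} :: ∅
Executing cc from P (initial set {u0}):
  [1] c ⇒ {u1}
  [2] c ⇒ {u2}
  P completes σ.
Executing cc from Q (initial set {v0}):
  [1] c ⇒ {v1}
  [2] c ⇒ no successor for Q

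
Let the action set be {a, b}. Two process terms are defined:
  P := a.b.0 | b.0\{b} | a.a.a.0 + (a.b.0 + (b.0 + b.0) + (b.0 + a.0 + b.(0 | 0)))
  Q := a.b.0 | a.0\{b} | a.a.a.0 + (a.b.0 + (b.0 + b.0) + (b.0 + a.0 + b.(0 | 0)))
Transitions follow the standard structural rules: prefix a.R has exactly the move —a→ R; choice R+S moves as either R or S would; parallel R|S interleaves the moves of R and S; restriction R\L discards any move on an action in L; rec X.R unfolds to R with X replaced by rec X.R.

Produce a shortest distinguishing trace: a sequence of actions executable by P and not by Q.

ba

Reachable graph of P (27 states):
  u0 = a.b.0 | b.0\{b} | a.a.a.0 + (a.b.0 + (b.0 + b.0) + (b.0 + a.0 + b.(0 | 0))) ⊢ —a→ u1, —a→ u2, —a→ u3, —a→ u4, —b→ u1, —b→ u5, —b→ u6
  u1 = 0 ⊢ stopped
  u2 = a.b.0 | b.0\{b} | a.a.0 ⊢ —a→ u7, —a→ u8, —b→ u9
  u3 = b.0 ⊢ —b→ u1
  u4 = b.0 | b.0\{b} | a.a.a.0 ⊢ —a→ u8, —b→ u10, —b→ u11
  u5 = 0 | 0 ⊢ stopped
  u6 = a.b.0 | 0\{b} | a.a.a.0 ⊢ —a→ u11, —a→ u9
  u7 = a.b.0 | b.0\{b} | a.0 ⊢ —a→ u12, —a→ u13, —b→ u14
  u8 = b.0 | b.0\{b} | a.a.0 ⊢ —a→ u13, —b→ u15, —b→ u16
  u9 = a.b.0 | 0\{b} | a.a.0 ⊢ —a→ u14, —a→ u16
  u10 = 0 | b.0\{b} | a.a.a.0 ⊢ —a→ u15, —b→ u17
  u11 = b.0 | 0\{b} | a.a.a.0 ⊢ —a→ u16, —b→ u17
  u12 = a.b.0 | b.0\{b} | 0 ⊢ —a→ u18, —b→ u19
  u13 = b.0 | b.0\{b} | a.0 ⊢ —a→ u18, —b→ u20, —b→ u21
  u14 = a.b.0 | 0\{b} | a.0 ⊢ —a→ u19, —a→ u21
  u15 = 0 | b.0\{b} | a.a.0 ⊢ —a→ u20, —b→ u22
  u16 = b.0 | 0\{b} | a.a.0 ⊢ —a→ u21, —b→ u22
  u17 = 0 | 0\{b} | a.a.a.0 ⊢ —a→ u22
  u18 = b.0 | b.0\{b} | 0 ⊢ —b→ u23, —b→ u24
  u19 = a.b.0 | 0\{b} | 0 ⊢ —a→ u24
  u20 = 0 | b.0\{b} | a.0 ⊢ —a→ u23, —b→ u25
  u21 = b.0 | 0\{b} | a.0 ⊢ —a→ u24, —b→ u25
  u22 = 0 | 0\{b} | a.a.0 ⊢ —a→ u25
  u23 = 0 | b.0\{b} | 0 ⊢ —b→ u26
  u24 = b.0 | 0\{b} | 0 ⊢ —b→ u26
  u25 = 0 | 0\{b} | a.0 ⊢ —a→ u26
  u26 = 0 | 0\{b} | 0 ⊢ stopped
Reachable graph of Q (27 states):
  v0 = a.b.0 | a.0\{b} | a.a.a.0 + (a.b.0 + (b.0 + b.0) + (b.0 + a.0 + b.(0 | 0))) ⊢ —a→ v1, —a→ v2, —a→ v3, —a→ v4, —a→ v5, —b→ v1, —b→ v6
  v1 = 0 ⊢ stopped
  v2 = a.b.0 | 0\{b} | a.a.a.0 ⊢ —a→ v7, —a→ v8
  v3 = a.b.0 | a.0\{b} | a.a.0 ⊢ —a→ v10, —a→ v7, —a→ v9
  v4 = b.0 ⊢ —b→ v1
  v5 = b.0 | a.0\{b} | a.a.a.0 ⊢ —a→ v10, —a→ v8, —b→ v11
  v6 = 0 | 0 ⊢ stopped
  v7 = a.b.0 | 0\{b} | a.a.0 ⊢ —a→ v12, —a→ v13
  v8 = b.0 | 0\{b} | a.a.a.0 ⊢ —a→ v13, —b→ v14
  v9 = a.b.0 | a.0\{b} | a.0 ⊢ —a→ v12, —a→ v15, —a→ v16
  v10 = b.0 | a.0\{b} | a.a.0 ⊢ —a→ v13, —a→ v16, —b→ v17
  v11 = 0 | a.0\{b} | a.a.a.0 ⊢ —a→ v14, —a→ v17
  v12 = a.b.0 | 0\{b} | a.0 ⊢ —a→ v18, —a→ v19
  v13 = b.0 | 0\{b} | a.a.0 ⊢ —a→ v19, —b→ v20
  v14 = 0 | 0\{b} | a.a.a.0 ⊢ —a→ v20
  v15 = a.b.0 | a.0\{b} | 0 ⊢ —a→ v18, —a→ v21
  v16 = b.0 | a.0\{b} | a.0 ⊢ —a→ v19, —a→ v21, —b→ v22
  v17 = 0 | a.0\{b} | a.a.0 ⊢ —a→ v20, —a→ v22
  v18 = a.b.0 | 0\{b} | 0 ⊢ —a→ v23
  v19 = b.0 | 0\{b} | a.0 ⊢ —a→ v23, —b→ v24
  v20 = 0 | 0\{b} | a.a.0 ⊢ —a→ v24
  v21 = b.0 | a.0\{b} | 0 ⊢ —a→ v23, —b→ v25
  v22 = 0 | a.0\{b} | a.0 ⊢ —a→ v24, —a→ v25
  v23 = b.0 | 0\{b} | 0 ⊢ —b→ v26
  v24 = 0 | 0\{b} | a.0 ⊢ —a→ v26
  v25 = 0 | a.0\{b} | 0 ⊢ —a→ v26
  v26 = 0 | 0\{b} | 0 ⊢ stopped
Trace ⟨ba⟩ through P, begin at {u0}:
  after b @ step 1: {u1, u5, u6}
  after a @ step 2: {u11, u9}
  ✓ P
Trace ⟨ba⟩ through Q, begin at {v0}:
  after b @ step 1: {v1, v6}
  after a @ step 2: no successor for Q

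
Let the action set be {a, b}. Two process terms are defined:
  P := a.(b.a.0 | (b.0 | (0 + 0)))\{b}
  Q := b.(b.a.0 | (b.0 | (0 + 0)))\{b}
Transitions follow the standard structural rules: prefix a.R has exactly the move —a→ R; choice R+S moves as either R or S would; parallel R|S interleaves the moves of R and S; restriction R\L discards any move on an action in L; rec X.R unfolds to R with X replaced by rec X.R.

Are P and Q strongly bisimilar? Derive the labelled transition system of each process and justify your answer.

LTS(P): 2 reachable states
  p0 = a.(b.a.0 | (b.0 | (0 + 0)))\{b} | --a--▸ p1
  p1 = (b.a.0 | (b.0 | (0 + 0)))\{b} | stopped
LTS(Q): 2 reachable states
  q0 = b.(b.a.0 | (b.0 | (0 + 0)))\{b} | --b--▸ q1
  q1 = (b.a.0 | (b.0 | (0 + 0)))\{b} | stopped
Bisimilarity quotient blocks:
  B0 = {p0}
  B1 = {p1, q1}
  B2 = {q0}
p0 ∈ B0, q0 ∈ B2 → different blocks

P ≁ Q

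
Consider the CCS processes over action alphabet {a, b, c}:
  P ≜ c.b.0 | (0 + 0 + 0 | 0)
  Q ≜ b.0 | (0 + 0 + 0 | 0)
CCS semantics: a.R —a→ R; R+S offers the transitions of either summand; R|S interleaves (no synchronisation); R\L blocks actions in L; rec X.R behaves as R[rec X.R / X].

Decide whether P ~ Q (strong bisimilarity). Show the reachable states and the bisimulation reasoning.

P's transition system — 3 states:
  u0 = c.b.0 | (0 + 0 + 0 | 0) has moves —c→ u1
  u1 = b.0 | (0 + 0 + 0 | 0) has moves —b→ u2
  u2 = 0 | (0 + 0 + 0 | 0) has moves deadlocked
Q's transition system — 2 states:
  v0 = b.0 | (0 + 0 + 0 | 0) has moves —b→ v1
  v1 = 0 | (0 + 0 + 0 | 0) has moves deadlocked
Coarsest stable partition (strong bisimilarity classes):
  B0 = {u0}
  B1 = {u1, v0}
  B2 = {u2, v1}
u0 ∈ B0, v0 ∈ B1 → different blocks

NO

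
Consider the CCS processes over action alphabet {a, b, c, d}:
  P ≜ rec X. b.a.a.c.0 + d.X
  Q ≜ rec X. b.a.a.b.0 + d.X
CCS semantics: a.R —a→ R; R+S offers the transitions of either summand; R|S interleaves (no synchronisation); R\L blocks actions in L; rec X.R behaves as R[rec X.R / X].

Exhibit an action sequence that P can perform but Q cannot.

Reachable graph of P (5 states):
  m0 = rec X. b.a.a.c.0 + d.X → —b→ m1, —d→ m0
  m1 = a.a.c.0 → —a→ m2
  m2 = a.c.0 → —a→ m3
  m3 = c.0 → —c→ m4
  m4 = 0 → stopped
Reachable graph of Q (5 states):
  n0 = rec X. b.a.a.b.0 + d.X → —b→ n1, —d→ n0
  n1 = a.a.b.0 → —a→ n2
  n2 = a.b.0 → —a→ n3
  n3 = b.0 → —b→ n4
  n4 = 0 → stopped
Run σ = ⟨baac⟩ on P: start {m0}
  [1] b ⇒ {m1}
  [2] a ⇒ {m2}
  [3] a ⇒ {m3}
  [4] c ⇒ {m4}
  — P admits the full trace.
Run σ = ⟨baac⟩ on Q: start {n0}
  [1] b ⇒ {n1}
  [2] a ⇒ {n2}
  [3] a ⇒ {n3}
  [4] c ⇒ no successor for Q

baac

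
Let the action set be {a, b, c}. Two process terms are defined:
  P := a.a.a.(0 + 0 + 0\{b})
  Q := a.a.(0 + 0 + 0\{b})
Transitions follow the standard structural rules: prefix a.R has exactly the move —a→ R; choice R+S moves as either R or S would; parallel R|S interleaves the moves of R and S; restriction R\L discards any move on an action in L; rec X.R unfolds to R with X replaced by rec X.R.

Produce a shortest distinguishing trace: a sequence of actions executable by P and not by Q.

aaa

P's transition system — 4 states:
  p0 = a.a.a.(0 + 0 + 0\{b}) ⊢ =a=> p1
  p1 = a.a.(0 + 0 + 0\{b}) ⊢ =a=> p2
  p2 = a.(0 + 0 + 0\{b}) ⊢ =a=> p3
  p3 = 0 + 0 + 0\{b} ⊢ stopped
Q's transition system — 3 states:
  q0 = a.a.(0 + 0 + 0\{b}) ⊢ =a=> q1
  q1 = a.(0 + 0 + 0\{b}) ⊢ =a=> q2
  q2 = 0 + 0 + 0\{b} ⊢ stopped
Run σ = ⟨aaa⟩ on P: start {p0}
  step 1 (a): {p1}
  step 2 (a): {p2}
  step 3 (a): {p3}
  ✓ P
Run σ = ⟨aaa⟩ on Q: start {q0}
  step 1 (a): {q1}
  step 2 (a): {q2}
  step 3 (a): no successor for Q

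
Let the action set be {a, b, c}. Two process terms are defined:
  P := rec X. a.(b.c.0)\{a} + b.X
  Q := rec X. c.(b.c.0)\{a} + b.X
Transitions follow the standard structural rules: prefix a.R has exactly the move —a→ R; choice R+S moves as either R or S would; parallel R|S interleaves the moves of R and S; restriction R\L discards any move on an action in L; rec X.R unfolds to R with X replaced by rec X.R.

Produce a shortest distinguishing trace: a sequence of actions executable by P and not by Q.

a

LTS(P): 4 reachable states
  s0 = rec X. a.(b.c.0)\{a} + b.X :: -a-> s1, -b-> s0
  s1 = (b.c.0)\{a} :: -b-> s2
  s2 = (c.0)\{a} :: -c-> s3
  s3 = 0\{a} :: ·
LTS(Q): 4 reachable states
  t0 = rec X. c.(b.c.0)\{a} + b.X :: -b-> t0, -c-> t1
  t1 = (b.c.0)\{a} :: -b-> t2
  t2 = (c.0)\{a} :: -c-> t3
  t3 = 0\{a} :: ·
Trace ⟨a⟩ through P, begin at {s0}:
  [1] a ⇒ {s1}
  — P admits the full trace.
Trace ⟨a⟩ through Q, begin at {t0}:
  [1] a ⇒ ∅ (Q stuck)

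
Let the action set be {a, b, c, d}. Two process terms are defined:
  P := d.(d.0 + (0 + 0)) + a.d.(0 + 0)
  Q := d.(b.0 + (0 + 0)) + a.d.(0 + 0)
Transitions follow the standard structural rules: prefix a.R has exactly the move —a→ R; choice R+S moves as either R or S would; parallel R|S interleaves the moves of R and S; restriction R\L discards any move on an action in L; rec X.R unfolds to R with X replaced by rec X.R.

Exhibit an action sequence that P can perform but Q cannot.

dd

P's transition system — 5 states:
  p0 = d.(d.0 + (0 + 0)) + a.d.(0 + 0) :: =a=> p1, =d=> p2
  p1 = d.(0 + 0) :: =d=> p3
  p2 = d.0 + (0 + 0) :: =d=> p4
  p3 = 0 + 0 :: ∅
  p4 = 0 :: ∅
Q's transition system — 5 states:
  q0 = d.(b.0 + (0 + 0)) + a.d.(0 + 0) :: =a=> q1, =d=> q2
  q1 = d.(0 + 0) :: =d=> q3
  q2 = b.0 + (0 + 0) :: =b=> q4
  q3 = 0 + 0 :: ∅
  q4 = 0 :: ∅
Executing dd from P (initial set {p0}):
  [1] d ⇒ {p2}
  [2] d ⇒ {p4}
  ✓ P
Executing dd from Q (initial set {q0}):
  [1] d ⇒ {q2}
  [2] d ⇒ ∅ (Q stuck)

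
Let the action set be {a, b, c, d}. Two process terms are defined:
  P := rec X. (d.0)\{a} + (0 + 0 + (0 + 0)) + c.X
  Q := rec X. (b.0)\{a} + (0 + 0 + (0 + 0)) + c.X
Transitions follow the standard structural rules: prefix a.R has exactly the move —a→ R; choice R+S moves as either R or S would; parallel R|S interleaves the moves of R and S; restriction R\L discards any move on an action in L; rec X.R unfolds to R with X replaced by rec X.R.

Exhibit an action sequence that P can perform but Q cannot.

d

LTS(P): 2 reachable states
  s0 = rec X. (d.0)\{a} + (0 + 0 + (0 + 0)) + c.X :: --c--▸ s0, --d--▸ s1
  s1 = 0\{a} :: ·
LTS(Q): 2 reachable states
  t0 = rec X. (b.0)\{a} + (0 + 0 + (0 + 0)) + c.X :: --b--▸ t1, --c--▸ t0
  t1 = 0\{a} :: ·
Executing d from P (initial set {s0}):
  [1] d ⇒ {s1}
  ✓ P
Executing d from Q (initial set {t0}):
  [1] d ⇒ ∅ (Q stuck)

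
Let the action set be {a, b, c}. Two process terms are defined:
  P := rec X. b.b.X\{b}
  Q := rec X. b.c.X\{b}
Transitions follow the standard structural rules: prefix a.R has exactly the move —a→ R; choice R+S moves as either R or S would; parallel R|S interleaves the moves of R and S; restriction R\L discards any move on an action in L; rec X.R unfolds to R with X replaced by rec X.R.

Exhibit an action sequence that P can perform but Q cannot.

bb

Reachable graph of P (3 states):
  u0 = rec X. b.b.X\{b} :: --b--▸ u1
  u1 = b.(rec X. b.b.X\{b})\{b} :: --b--▸ u2
  u2 = (rec X. b.b.X\{b})\{b} :: stopped
Reachable graph of Q (3 states):
  v0 = rec X. b.c.X\{b} :: --b--▸ v1
  v1 = c.(rec X. b.c.X\{b})\{b} :: --c--▸ v2
  v2 = (rec X. b.c.X\{b})\{b} :: stopped
Run σ = ⟨bb⟩ on P: start {u0}
  [1] b ⇒ {u1}
  [2] b ⇒ {u2}
  P completes σ.
Run σ = ⟨bb⟩ on Q: start {v0}
  [1] b ⇒ {v1}
  [2] b ⇒ ∅ (Q stuck)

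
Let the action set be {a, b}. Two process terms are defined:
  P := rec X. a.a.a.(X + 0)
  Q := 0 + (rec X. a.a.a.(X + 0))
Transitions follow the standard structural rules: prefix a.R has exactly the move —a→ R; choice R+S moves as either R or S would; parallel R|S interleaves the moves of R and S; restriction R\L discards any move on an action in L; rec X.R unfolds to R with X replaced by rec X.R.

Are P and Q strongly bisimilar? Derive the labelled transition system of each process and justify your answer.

bisimilar

Reachable graph of P (4 states):
  u0 = rec X. a.a.a.(X + 0) ⊢ --a--▸ u1
  u1 = a.a.((rec X. a.a.a.(X + 0)) + 0) ⊢ --a--▸ u2
  u2 = a.((rec X. a.a.a.(X + 0)) + 0) ⊢ --a--▸ u3
  u3 = (rec X. a.a.a.(X + 0)) + 0 ⊢ --a--▸ u1
Reachable graph of Q (4 states):
  v0 = 0 + (rec X. a.a.a.(X + 0)) ⊢ --a--▸ v1
  v1 = a.a.((rec X. a.a.a.(X + 0)) + 0) ⊢ --a--▸ v2
  v2 = a.((rec X. a.a.a.(X + 0)) + 0) ⊢ --a--▸ v3
  v3 = (rec X. a.a.a.(X + 0)) + 0 ⊢ --a--▸ v1
Bisimilarity quotient blocks:
  B0 = {u0, u1, u2, u3, v0, v1, v2, v3}
u0 ∈ B0, v0 ∈ B0 → same block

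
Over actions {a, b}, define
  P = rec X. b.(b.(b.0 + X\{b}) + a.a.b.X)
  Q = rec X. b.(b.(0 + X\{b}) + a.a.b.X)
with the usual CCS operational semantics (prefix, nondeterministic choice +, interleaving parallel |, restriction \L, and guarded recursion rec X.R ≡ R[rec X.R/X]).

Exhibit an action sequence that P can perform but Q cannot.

P's transition system — 6 states:
  m0 = rec X. b.(b.(b.0 + X\{b}) + a.a.b.X) | —b→ m1
  m1 = b.(b.0 + (rec X. b.(b.(b.0 + X\{b}) + a.a.b.X))\{b}) + a.a.b.(rec X. b.(b.(b.0 + X\{b}) + a.a.b.X)) | —a→ m2, —b→ m3
  m2 = a.b.(rec X. b.(b.(b.0 + X\{b}) + a.a.b.X)) | —a→ m4
  m3 = b.0 + (rec X. b.(b.(b.0 + X\{b}) + a.a.b.X))\{b} | —b→ m5
  m4 = b.(rec X. b.(b.(b.0 + X\{b}) + a.a.b.X)) | —b→ m0
  m5 = 0 | ·
Q's transition system — 5 states:
  n0 = rec X. b.(b.(0 + X\{b}) + a.a.b.X) | —b→ n1
  n1 = b.(0 + (rec X. b.(b.(0 + X\{b}) + a.a.b.X))\{b}) + a.a.b.(rec X. b.(b.(0 + X\{b}) + a.a.b.X)) | —a→ n2, —b→ n3
  n2 = a.b.(rec X. b.(b.(0 + X\{b}) + a.a.b.X)) | —a→ n4
  n3 = 0 + (rec X. b.(b.(0 + X\{b}) + a.a.b.X))\{b} | ·
  n4 = b.(rec X. b.(b.(0 + X\{b}) + a.a.b.X)) | —b→ n0
Run σ = ⟨bbb⟩ on P: start {m0}
  [1] b ⇒ {m1}
  [2] b ⇒ {m3}
  [3] b ⇒ {m5}
  ✓ P
Run σ = ⟨bbb⟩ on Q: start {n0}
  [1] b ⇒ {n1}
  [2] b ⇒ {n3}
  [3] b ⇒ no successor for Q

bbb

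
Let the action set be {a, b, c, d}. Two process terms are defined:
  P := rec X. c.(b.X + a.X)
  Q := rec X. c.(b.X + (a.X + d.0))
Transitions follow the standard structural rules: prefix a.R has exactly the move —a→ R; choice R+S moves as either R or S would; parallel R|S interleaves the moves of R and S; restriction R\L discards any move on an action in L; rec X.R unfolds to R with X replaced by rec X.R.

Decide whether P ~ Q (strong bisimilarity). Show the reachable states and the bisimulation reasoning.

P's transition system — 2 states:
  m0 = rec X. c.(b.X + a.X) has moves --c--▸ m1
  m1 = b.(rec X. c.(b.X + a.X)) + a.(rec X. c.(b.X + a.X)) has moves --a--▸ m0, --b--▸ m0
Q's transition system — 3 states:
  n0 = rec X. c.(b.X + (a.X + d.0)) has moves --c--▸ n1
  n1 = b.(rec X. c.(b.X + (a.X + d.0))) + (a.(rec X. c.(b.X + (a.X + d.0))) + d.0) has moves --a--▸ n0, --b--▸ n0, --d--▸ n2
  n2 = 0 has moves ·
Partition-refinement fixed point:
  B0 = {m0}
  B1 = {m1}
  B2 = {n0}
  B3 = {n1}
  B4 = {n2}
m0 ∈ B0, n0 ∈ B2 → different blocks

P ≁ Q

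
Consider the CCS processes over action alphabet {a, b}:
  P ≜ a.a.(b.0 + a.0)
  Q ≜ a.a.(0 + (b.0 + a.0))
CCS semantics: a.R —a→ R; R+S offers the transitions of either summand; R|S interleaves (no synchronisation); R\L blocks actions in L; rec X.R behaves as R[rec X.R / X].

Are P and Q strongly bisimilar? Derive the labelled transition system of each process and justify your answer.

LTS(P): 4 reachable states
  u0 = a.a.(b.0 + a.0) ⊢ —a→ u1
  u1 = a.(b.0 + a.0) ⊢ —a→ u2
  u2 = b.0 + a.0 ⊢ —a→ u3, —b→ u3
  u3 = 0 ⊢ ∅
LTS(Q): 4 reachable states
  v0 = a.a.(0 + (b.0 + a.0)) ⊢ —a→ v1
  v1 = a.(0 + (b.0 + a.0)) ⊢ —a→ v2
  v2 = 0 + (b.0 + a.0) ⊢ —a→ v3, —b→ v3
  v3 = 0 ⊢ ∅
Coarsest stable partition (strong bisimilarity classes):
  B0 = {u0, v0}
  B1 = {u1, v1}
  B2 = {u2, v2}
  B3 = {u3, v3}
u0 ∈ B0, v0 ∈ B0 → same block

bisimilar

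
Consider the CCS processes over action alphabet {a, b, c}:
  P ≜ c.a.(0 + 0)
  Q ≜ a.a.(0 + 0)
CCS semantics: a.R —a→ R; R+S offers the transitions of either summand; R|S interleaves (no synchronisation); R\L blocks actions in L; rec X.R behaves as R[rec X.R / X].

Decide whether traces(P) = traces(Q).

Reachable graph of P (3 states):
  s0 = c.a.(0 + 0) ⊢ —c→ s1
  s1 = a.(0 + 0) ⊢ —a→ s2
  s2 = 0 + 0 ⊢ ·
Reachable graph of Q (3 states):
  t0 = a.a.(0 + 0) ⊢ —a→ t1
  t1 = a.(0 + 0) ⊢ —a→ t2
  t2 = 0 + 0 ⊢ ·
Trace ⟨c⟩ through P, begin at {s0}:
  [1] c ⇒ {s1}
  ✓ P
Trace ⟨c⟩ through Q, begin at {t0}:
  [1] c ⇒ ∅ (Q stuck)

NO — witness ⟨c⟩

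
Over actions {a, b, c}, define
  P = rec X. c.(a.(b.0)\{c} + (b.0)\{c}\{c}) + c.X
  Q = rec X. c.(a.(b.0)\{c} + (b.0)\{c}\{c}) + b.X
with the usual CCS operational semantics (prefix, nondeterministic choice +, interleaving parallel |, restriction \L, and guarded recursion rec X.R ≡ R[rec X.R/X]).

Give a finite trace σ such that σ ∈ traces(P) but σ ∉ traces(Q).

Reachable graph of P (5 states):
  p0 = rec X. c.(a.(b.0)\{c} + (b.0)\{c}\{c}) + c.X → —c→ p0, —c→ p1
  p1 = a.(b.0)\{c} + (b.0)\{c}\{c} → —a→ p2, —b→ p3
  p2 = (b.0)\{c} → —b→ p4
  p3 = 0\{c}\{c} → stopped
  p4 = 0\{c} → stopped
Reachable graph of Q (5 states):
  q0 = rec X. c.(a.(b.0)\{c} + (b.0)\{c}\{c}) + b.X → —b→ q0, —c→ q1
  q1 = a.(b.0)\{c} + (b.0)\{c}\{c} → —a→ q2, —b→ q3
  q2 = (b.0)\{c} → —b→ q4
  q3 = 0\{c}\{c} → stopped
  q4 = 0\{c} → stopped
Run σ = ⟨cc⟩ on P: start {p0}
  step 1 (c): {p0, p1}
  step 2 (c): {p0, p1}
  — P admits the full trace.
Run σ = ⟨cc⟩ on Q: start {q0}
  step 1 (c): {q1}
  step 2 (c): no successor for Q

cc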